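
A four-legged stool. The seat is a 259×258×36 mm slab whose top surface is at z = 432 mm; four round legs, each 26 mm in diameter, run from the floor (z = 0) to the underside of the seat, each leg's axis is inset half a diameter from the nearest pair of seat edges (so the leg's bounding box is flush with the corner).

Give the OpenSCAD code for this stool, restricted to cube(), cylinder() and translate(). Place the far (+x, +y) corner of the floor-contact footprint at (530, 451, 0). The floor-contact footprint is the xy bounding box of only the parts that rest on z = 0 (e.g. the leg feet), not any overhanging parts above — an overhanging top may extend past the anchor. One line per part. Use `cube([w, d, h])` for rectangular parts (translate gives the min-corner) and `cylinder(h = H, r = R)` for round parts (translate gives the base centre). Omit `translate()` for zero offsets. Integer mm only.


translate([271, 193, 396]) cube([259, 258, 36]);
translate([284, 206, 0]) cylinder(h = 396, r = 13);
translate([517, 206, 0]) cylinder(h = 396, r = 13);
translate([284, 438, 0]) cylinder(h = 396, r = 13);
translate([517, 438, 0]) cylinder(h = 396, r = 13);


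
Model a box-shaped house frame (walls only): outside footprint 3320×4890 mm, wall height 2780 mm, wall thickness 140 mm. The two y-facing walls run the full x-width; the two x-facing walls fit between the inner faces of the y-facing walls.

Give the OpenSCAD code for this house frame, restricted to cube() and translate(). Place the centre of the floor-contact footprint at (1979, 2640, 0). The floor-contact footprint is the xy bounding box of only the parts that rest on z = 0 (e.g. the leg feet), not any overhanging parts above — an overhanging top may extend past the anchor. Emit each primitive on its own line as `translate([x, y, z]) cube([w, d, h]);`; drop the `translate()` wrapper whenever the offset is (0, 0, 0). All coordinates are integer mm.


translate([319, 195, 0]) cube([3320, 140, 2780]);
translate([319, 4945, 0]) cube([3320, 140, 2780]);
translate([319, 335, 0]) cube([140, 4610, 2780]);
translate([3499, 335, 0]) cube([140, 4610, 2780]);


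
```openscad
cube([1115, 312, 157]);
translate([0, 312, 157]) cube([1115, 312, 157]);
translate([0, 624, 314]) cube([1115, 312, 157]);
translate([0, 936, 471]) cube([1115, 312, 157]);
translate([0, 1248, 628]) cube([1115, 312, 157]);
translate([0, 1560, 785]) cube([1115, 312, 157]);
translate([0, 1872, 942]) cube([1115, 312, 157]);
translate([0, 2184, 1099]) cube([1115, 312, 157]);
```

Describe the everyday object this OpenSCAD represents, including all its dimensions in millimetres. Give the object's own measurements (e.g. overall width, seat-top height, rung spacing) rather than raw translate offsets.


A straight staircase of 8 solid steps. Each step is 1115 mm wide (x), 312 mm deep (y, the going) and 157 mm tall (the rise). The first step rests on the floor; each subsequent step sits one going further in +y and one rise higher in +z, directly behind and above the previous step with no overlap.


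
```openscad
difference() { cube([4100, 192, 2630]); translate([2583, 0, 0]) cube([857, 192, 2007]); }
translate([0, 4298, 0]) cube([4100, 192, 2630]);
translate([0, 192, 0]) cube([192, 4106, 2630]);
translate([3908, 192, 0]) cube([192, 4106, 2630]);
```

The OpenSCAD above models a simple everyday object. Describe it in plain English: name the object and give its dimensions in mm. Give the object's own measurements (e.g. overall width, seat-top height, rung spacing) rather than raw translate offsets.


A single room: four walls, each 2630 mm tall and 192 mm thick, enclosing an outside footprint 4100×4490 mm (x × y), no floor or roof. The front and back walls (−y and +y sides) run the full x-width; the side walls fit between their inner faces. A door opening 857 mm wide and 2007 mm tall is cut through the front wall from the floor up, its −x edge 2583 mm from the wall's −x end.


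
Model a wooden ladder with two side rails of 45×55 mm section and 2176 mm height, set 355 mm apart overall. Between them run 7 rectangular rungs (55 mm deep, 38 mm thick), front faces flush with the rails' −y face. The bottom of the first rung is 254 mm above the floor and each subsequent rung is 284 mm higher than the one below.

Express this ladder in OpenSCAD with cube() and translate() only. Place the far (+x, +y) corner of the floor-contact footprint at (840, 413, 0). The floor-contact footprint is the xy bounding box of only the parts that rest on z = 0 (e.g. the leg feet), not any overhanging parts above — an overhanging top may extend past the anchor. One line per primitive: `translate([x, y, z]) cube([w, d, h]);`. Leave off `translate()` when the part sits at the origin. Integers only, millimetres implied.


translate([485, 358, 0]) cube([45, 55, 2176]);
translate([795, 358, 0]) cube([45, 55, 2176]);
translate([530, 358, 254]) cube([265, 55, 38]);
translate([530, 358, 538]) cube([265, 55, 38]);
translate([530, 358, 822]) cube([265, 55, 38]);
translate([530, 358, 1106]) cube([265, 55, 38]);
translate([530, 358, 1390]) cube([265, 55, 38]);
translate([530, 358, 1674]) cube([265, 55, 38]);
translate([530, 358, 1958]) cube([265, 55, 38]);


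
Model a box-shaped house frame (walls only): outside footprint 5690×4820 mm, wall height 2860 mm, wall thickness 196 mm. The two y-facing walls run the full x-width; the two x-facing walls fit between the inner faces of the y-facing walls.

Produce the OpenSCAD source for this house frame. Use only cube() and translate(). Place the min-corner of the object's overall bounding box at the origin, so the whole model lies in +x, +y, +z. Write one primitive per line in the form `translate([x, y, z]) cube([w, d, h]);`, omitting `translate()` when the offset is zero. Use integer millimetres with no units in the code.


cube([5690, 196, 2860]);
translate([0, 4624, 0]) cube([5690, 196, 2860]);
translate([0, 196, 0]) cube([196, 4428, 2860]);
translate([5494, 196, 0]) cube([196, 4428, 2860]);


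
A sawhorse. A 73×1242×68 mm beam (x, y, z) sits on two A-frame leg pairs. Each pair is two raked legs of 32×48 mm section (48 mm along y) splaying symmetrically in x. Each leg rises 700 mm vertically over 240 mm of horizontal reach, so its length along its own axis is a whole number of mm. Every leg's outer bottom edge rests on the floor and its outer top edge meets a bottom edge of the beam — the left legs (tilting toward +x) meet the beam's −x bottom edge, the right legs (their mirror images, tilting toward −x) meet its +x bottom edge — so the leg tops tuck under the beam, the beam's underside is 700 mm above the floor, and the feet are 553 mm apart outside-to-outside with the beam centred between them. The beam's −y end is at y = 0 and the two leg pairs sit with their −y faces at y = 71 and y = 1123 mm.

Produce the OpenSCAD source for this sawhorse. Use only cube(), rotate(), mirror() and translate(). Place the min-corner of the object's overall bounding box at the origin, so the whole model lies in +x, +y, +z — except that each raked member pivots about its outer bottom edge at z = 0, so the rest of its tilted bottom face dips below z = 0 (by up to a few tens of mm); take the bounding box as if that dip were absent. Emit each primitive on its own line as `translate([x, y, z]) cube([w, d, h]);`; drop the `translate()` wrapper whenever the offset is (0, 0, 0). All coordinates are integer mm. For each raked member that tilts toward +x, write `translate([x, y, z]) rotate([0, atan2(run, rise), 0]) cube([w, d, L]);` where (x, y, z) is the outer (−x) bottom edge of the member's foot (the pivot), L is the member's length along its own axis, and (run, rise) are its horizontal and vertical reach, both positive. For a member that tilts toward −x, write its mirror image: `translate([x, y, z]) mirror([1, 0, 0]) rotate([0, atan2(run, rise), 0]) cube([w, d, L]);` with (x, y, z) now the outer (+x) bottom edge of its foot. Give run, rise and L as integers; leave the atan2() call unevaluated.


translate([240, 0, 700]) cube([73, 1242, 68]);
translate([0, 71, 0]) rotate([0, atan2(240, 700), 0]) cube([32, 48, 740]);
translate([553, 71, 0]) mirror([1, 0, 0]) rotate([0, atan2(240, 700), 0]) cube([32, 48, 740]);
translate([0, 1123, 0]) rotate([0, atan2(240, 700), 0]) cube([32, 48, 740]);
translate([553, 1123, 0]) mirror([1, 0, 0]) rotate([0, atan2(240, 700), 0]) cube([32, 48, 740]);


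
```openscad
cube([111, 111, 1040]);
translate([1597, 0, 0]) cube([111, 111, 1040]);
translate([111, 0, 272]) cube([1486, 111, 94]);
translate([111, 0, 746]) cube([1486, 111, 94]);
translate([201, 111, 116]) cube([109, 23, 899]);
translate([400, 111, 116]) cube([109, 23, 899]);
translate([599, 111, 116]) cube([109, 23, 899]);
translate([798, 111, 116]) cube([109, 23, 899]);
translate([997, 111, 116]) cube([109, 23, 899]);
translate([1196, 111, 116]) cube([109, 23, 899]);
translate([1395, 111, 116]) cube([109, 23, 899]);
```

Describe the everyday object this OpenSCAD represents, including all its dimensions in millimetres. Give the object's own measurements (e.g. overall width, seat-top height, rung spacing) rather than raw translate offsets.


A fence section. Two 111×111 mm posts, 1040 mm tall, stand on the floor with a clear span of 1486 mm between their inner faces. Two horizontal rails of 111×94 mm section span the gap between the posts with their undersides at z = 272 mm and z = 746 mm, flush with the posts' −y face. 7 pickets, each 109 mm wide, 23 mm thick and 899 mm tall, are fixed to the +y face of the rails with their bottoms at z = 116 mm, spaced across the span with a 90 mm gap after the −x post and between neighbouring pickets, with 93 mm left before the +x post.


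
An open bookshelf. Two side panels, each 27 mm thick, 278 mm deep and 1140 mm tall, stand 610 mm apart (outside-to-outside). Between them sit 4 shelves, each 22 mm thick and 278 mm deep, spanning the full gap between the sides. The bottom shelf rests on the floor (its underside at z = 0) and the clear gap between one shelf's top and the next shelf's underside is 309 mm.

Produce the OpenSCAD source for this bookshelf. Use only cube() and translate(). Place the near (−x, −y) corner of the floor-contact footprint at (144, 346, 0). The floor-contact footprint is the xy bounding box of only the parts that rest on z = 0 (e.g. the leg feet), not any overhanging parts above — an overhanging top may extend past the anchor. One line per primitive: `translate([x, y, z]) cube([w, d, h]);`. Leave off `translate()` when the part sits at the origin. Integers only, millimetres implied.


translate([144, 346, 0]) cube([27, 278, 1140]);
translate([727, 346, 0]) cube([27, 278, 1140]);
translate([171, 346, 0]) cube([556, 278, 22]);
translate([171, 346, 331]) cube([556, 278, 22]);
translate([171, 346, 662]) cube([556, 278, 22]);
translate([171, 346, 993]) cube([556, 278, 22]);


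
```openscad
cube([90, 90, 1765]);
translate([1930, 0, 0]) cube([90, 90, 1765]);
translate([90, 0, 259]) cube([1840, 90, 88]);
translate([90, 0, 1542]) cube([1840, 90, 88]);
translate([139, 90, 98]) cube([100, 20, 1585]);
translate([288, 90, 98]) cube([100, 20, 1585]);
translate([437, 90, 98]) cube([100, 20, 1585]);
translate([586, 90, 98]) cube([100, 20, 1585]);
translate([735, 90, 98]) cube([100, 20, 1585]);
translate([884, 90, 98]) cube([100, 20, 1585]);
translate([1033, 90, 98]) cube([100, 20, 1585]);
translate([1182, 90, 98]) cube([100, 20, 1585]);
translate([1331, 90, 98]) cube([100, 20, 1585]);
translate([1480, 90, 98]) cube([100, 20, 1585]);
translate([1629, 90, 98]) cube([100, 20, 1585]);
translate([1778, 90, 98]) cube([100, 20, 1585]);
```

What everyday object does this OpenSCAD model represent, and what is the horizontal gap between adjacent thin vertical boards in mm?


A fence section. The picket gap is 49 mm.

Two posts, two rails, 12 pickets — a fence section. Span 1840 mm holds 12 pickets of 100 mm with 13 equal gaps: ⌊(1840 − 12·100) / 13⌋ = 49 mm.


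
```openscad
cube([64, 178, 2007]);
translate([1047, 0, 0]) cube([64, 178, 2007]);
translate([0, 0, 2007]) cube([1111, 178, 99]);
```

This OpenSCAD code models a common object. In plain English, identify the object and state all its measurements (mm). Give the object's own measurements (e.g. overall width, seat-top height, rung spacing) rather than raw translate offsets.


A door frame. The clear opening is 983 mm wide and 2007 mm high. Two 64 mm wide jambs, 178 mm deep, stand either side of the opening from the floor to the top of the opening. A 99 mm thick head sits across the top of both jambs, spanning the full outside width of the frame.


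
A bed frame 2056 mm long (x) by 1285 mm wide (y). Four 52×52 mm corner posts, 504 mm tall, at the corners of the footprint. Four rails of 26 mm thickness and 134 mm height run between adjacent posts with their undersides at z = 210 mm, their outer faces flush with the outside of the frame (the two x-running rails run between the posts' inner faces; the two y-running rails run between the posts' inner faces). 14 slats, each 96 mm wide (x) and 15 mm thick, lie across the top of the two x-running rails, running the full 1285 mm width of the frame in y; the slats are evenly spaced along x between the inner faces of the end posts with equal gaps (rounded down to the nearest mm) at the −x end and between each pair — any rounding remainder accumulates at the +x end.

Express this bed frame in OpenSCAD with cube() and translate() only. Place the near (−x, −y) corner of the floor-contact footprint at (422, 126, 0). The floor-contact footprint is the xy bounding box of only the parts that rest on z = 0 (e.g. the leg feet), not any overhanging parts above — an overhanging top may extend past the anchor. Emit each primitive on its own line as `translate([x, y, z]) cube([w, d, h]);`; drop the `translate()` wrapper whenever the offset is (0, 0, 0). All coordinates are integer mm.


translate([422, 126, 0]) cube([52, 52, 504]);
translate([422, 1359, 0]) cube([52, 52, 504]);
translate([2426, 126, 0]) cube([52, 52, 504]);
translate([2426, 1359, 0]) cube([52, 52, 504]);
translate([474, 126, 210]) cube([1952, 26, 134]);
translate([474, 1385, 210]) cube([1952, 26, 134]);
translate([422, 178, 210]) cube([26, 1181, 134]);
translate([2452, 178, 210]) cube([26, 1181, 134]);
translate([514, 126, 344]) cube([96, 1285, 15]);
translate([650, 126, 344]) cube([96, 1285, 15]);
translate([786, 126, 344]) cube([96, 1285, 15]);
translate([922, 126, 344]) cube([96, 1285, 15]);
translate([1058, 126, 344]) cube([96, 1285, 15]);
translate([1194, 126, 344]) cube([96, 1285, 15]);
translate([1330, 126, 344]) cube([96, 1285, 15]);
translate([1466, 126, 344]) cube([96, 1285, 15]);
translate([1602, 126, 344]) cube([96, 1285, 15]);
translate([1738, 126, 344]) cube([96, 1285, 15]);
translate([1874, 126, 344]) cube([96, 1285, 15]);
translate([2010, 126, 344]) cube([96, 1285, 15]);
translate([2146, 126, 344]) cube([96, 1285, 15]);
translate([2282, 126, 344]) cube([96, 1285, 15]);


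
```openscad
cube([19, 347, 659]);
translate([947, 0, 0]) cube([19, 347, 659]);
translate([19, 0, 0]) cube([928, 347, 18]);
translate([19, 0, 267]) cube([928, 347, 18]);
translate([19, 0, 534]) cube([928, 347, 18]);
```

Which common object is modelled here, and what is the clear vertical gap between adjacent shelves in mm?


A bookshelf. The clear shelf gap is 249 mm.

Two tall side panels with 3 horizontal boards between them — a bookshelf. The first two shelf undersides are at z = 0 and z = 267; with shelf thickness 18, the clear gap is 267 − 0 − 18 = 249 mm.


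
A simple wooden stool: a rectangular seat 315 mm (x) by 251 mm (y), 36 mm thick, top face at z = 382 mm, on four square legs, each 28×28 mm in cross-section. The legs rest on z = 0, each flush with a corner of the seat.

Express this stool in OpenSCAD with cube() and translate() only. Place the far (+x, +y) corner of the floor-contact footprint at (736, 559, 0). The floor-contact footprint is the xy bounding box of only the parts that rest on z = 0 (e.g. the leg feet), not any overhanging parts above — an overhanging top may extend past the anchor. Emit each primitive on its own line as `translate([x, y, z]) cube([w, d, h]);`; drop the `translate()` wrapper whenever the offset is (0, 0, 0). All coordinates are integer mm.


translate([421, 308, 346]) cube([315, 251, 36]);
translate([421, 308, 0]) cube([28, 28, 346]);
translate([708, 308, 0]) cube([28, 28, 346]);
translate([421, 531, 0]) cube([28, 28, 346]);
translate([708, 531, 0]) cube([28, 28, 346]);


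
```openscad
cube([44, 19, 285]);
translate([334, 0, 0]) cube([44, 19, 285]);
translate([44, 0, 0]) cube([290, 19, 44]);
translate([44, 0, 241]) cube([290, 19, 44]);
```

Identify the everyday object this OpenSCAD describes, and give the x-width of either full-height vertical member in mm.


A picture frame. The border width is 44 mm.

Four thin pieces enclosing a rectangular opening — a picture frame. The two full-height stiles are 285 mm tall; the top rail sits at z = 241 and is 44 mm tall, so the border above the opening is 285 − 241 = 44 mm, matching the stile x-width.


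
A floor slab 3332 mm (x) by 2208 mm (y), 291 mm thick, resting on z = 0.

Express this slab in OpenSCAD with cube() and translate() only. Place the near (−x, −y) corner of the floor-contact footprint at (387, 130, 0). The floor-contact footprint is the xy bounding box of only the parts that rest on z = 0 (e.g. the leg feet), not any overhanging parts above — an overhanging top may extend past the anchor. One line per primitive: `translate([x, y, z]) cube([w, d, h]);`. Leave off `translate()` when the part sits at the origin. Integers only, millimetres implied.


translate([387, 130, 0]) cube([3332, 2208, 291]);


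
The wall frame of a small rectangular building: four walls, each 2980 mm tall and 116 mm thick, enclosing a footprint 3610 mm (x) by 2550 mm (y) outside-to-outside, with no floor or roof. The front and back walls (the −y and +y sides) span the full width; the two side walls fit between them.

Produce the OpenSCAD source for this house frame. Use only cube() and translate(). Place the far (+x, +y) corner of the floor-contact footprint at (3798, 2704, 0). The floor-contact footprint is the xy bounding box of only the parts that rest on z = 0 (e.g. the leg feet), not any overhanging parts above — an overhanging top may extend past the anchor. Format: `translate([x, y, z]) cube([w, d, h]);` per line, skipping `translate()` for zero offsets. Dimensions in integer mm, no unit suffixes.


translate([188, 154, 0]) cube([3610, 116, 2980]);
translate([188, 2588, 0]) cube([3610, 116, 2980]);
translate([188, 270, 0]) cube([116, 2318, 2980]);
translate([3682, 270, 0]) cube([116, 2318, 2980]);


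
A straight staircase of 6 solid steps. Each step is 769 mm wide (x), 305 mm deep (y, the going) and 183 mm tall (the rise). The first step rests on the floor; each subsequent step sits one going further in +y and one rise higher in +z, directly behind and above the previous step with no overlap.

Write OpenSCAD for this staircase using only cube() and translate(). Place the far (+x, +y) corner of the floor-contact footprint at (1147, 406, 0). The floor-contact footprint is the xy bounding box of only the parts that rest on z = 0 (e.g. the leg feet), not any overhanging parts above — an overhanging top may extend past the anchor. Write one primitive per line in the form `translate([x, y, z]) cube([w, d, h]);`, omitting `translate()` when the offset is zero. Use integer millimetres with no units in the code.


translate([378, 101, 0]) cube([769, 305, 183]);
translate([378, 406, 183]) cube([769, 305, 183]);
translate([378, 711, 366]) cube([769, 305, 183]);
translate([378, 1016, 549]) cube([769, 305, 183]);
translate([378, 1321, 732]) cube([769, 305, 183]);
translate([378, 1626, 915]) cube([769, 305, 183]);


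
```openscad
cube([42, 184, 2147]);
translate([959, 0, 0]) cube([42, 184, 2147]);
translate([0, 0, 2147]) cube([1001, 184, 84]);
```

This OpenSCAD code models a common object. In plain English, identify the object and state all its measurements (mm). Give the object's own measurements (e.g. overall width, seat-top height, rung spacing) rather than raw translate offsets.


A door frame. The clear opening is 917 mm wide and 2147 mm high. Two 42 mm wide jambs, 184 mm deep, stand either side of the opening from the floor to the top of the opening. A 84 mm thick head sits across the top of both jambs, spanning the full outside width of the frame.


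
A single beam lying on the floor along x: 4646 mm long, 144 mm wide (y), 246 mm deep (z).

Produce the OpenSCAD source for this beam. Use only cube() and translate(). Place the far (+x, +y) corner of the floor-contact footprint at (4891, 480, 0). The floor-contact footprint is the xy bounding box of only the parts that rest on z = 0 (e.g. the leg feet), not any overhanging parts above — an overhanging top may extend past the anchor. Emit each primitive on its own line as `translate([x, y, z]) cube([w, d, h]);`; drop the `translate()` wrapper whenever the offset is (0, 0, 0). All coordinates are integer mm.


translate([245, 336, 0]) cube([4646, 144, 246]);


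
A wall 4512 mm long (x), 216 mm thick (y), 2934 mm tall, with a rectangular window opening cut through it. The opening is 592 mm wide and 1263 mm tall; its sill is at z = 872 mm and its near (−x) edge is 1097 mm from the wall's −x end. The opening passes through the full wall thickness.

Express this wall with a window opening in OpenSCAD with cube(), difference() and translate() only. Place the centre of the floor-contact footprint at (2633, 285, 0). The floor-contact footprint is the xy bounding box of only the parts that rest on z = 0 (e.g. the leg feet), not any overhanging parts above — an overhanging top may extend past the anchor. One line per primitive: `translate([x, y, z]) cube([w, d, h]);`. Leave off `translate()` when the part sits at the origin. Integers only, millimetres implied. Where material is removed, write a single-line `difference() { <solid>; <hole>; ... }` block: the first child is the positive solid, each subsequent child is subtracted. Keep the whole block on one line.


difference() { translate([377, 177, 0]) cube([4512, 216, 2934]); translate([1474, 177, 872]) cube([592, 216, 1263]); }


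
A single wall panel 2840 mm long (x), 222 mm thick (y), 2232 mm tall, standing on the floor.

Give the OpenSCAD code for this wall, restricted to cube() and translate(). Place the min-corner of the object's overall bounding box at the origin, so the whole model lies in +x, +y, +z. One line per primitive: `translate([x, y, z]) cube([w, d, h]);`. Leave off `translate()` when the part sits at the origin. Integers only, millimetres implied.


cube([2840, 222, 2232]);


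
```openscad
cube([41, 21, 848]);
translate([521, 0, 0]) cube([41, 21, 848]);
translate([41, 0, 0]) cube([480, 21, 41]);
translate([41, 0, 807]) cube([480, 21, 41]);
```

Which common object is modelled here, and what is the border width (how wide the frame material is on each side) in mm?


A picture frame. The border width is 41 mm.

Four thin pieces enclosing a rectangular opening — a picture frame. The two full-height stiles are 848 mm tall; the top rail sits at z = 807 and is 41 mm tall, so the border above the opening is 848 − 807 = 41 mm, matching the stile x-width.


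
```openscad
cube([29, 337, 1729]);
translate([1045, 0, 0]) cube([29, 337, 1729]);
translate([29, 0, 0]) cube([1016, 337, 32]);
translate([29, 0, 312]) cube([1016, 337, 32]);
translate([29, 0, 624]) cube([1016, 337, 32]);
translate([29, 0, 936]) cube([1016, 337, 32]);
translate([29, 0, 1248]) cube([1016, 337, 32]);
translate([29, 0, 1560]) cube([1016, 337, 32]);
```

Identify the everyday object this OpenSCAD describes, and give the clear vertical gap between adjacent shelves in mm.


A bookshelf. The clear shelf gap is 280 mm.

Two tall side panels with 6 horizontal boards between them — a bookshelf. The first two shelf undersides are at z = 0 and z = 312; with shelf thickness 32, the clear gap is 312 − 0 − 32 = 280 mm.


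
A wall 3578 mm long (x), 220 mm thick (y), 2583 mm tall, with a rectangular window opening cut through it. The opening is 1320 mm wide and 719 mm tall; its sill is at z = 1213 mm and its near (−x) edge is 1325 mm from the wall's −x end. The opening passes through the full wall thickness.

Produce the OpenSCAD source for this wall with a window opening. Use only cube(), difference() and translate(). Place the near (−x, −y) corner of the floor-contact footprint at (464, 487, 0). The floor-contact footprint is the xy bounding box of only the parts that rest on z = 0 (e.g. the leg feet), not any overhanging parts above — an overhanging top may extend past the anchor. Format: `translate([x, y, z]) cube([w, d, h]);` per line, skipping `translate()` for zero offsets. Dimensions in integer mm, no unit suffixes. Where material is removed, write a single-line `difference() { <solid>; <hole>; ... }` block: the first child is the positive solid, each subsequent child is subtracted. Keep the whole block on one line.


difference() { translate([464, 487, 0]) cube([3578, 220, 2583]); translate([1789, 487, 1213]) cube([1320, 220, 719]); }


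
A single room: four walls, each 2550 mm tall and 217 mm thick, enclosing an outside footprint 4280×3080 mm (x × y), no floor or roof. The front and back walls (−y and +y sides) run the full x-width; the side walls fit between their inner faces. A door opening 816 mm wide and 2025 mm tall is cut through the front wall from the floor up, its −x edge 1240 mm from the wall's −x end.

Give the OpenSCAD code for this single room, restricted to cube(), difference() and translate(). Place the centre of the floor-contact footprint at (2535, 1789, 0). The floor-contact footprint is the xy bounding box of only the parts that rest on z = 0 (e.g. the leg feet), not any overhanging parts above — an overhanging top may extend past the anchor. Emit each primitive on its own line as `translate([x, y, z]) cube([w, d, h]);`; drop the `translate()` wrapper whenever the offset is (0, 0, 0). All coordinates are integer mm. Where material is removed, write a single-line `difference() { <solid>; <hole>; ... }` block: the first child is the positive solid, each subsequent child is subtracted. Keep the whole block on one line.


difference() { translate([395, 249, 0]) cube([4280, 217, 2550]); translate([1635, 249, 0]) cube([816, 217, 2025]); }
translate([395, 3112, 0]) cube([4280, 217, 2550]);
translate([395, 466, 0]) cube([217, 2646, 2550]);
translate([4458, 466, 0]) cube([217, 2646, 2550]);


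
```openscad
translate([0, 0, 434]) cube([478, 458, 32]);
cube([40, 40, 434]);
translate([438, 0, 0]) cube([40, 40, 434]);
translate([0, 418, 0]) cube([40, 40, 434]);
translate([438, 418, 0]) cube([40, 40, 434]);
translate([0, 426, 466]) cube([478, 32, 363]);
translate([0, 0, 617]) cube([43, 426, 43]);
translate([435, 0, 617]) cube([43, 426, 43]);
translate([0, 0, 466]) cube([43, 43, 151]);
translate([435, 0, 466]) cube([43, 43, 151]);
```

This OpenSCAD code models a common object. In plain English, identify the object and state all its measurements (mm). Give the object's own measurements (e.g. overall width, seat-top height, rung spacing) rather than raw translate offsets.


A chair. The seat is a 478×458×32 mm slab with its top at z = 466 mm, on four 40×40 mm corner legs (flush with the seat edges, standing on z = 0). A flat backrest 32 mm thick, 363 mm tall, spans the full seat width and rises from the seat top along its +y edge, rear face flush with the rear of the seat. Two armrests of 43×43 mm section run along each side from the seat's front edge to the front of the backrest, top faces 194 mm above the seat top and outer faces flush with the seat's x-edges; a 43×43 mm post under the front of each armrest stands on the seat at the front corner.


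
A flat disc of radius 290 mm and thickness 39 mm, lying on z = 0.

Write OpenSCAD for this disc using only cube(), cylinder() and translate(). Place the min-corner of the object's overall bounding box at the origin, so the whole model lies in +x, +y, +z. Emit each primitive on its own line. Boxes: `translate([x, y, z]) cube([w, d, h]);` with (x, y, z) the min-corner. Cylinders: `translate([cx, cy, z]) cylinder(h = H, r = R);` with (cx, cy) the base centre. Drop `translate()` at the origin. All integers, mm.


translate([290, 290, 0]) cylinder(h = 39, r = 290);


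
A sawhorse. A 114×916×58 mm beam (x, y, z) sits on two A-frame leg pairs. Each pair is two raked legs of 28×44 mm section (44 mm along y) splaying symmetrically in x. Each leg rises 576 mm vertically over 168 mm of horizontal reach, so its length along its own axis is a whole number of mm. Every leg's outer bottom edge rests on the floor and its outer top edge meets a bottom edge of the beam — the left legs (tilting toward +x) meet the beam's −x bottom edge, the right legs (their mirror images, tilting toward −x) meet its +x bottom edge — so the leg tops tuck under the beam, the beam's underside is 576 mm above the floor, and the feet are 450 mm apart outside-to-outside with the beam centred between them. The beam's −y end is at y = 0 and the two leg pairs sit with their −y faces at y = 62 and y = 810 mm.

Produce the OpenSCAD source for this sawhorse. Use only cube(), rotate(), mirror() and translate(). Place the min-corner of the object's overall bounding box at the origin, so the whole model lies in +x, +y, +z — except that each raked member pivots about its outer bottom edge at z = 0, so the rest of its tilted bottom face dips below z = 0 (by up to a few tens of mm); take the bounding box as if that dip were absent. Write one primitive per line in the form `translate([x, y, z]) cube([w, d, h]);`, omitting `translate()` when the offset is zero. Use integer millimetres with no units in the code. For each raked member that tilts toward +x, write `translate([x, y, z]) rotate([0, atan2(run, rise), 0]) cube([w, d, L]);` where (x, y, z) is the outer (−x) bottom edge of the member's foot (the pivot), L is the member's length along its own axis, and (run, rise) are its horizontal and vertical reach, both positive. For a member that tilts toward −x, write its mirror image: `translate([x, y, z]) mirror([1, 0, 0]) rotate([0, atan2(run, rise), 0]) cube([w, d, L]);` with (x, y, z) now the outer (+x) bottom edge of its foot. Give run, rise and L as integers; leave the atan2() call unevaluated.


translate([168, 0, 576]) cube([114, 916, 58]);
translate([0, 62, 0]) rotate([0, atan2(168, 576), 0]) cube([28, 44, 600]);
translate([450, 62, 0]) mirror([1, 0, 0]) rotate([0, atan2(168, 576), 0]) cube([28, 44, 600]);
translate([0, 810, 0]) rotate([0, atan2(168, 576), 0]) cube([28, 44, 600]);
translate([450, 810, 0]) mirror([1, 0, 0]) rotate([0, atan2(168, 576), 0]) cube([28, 44, 600]);


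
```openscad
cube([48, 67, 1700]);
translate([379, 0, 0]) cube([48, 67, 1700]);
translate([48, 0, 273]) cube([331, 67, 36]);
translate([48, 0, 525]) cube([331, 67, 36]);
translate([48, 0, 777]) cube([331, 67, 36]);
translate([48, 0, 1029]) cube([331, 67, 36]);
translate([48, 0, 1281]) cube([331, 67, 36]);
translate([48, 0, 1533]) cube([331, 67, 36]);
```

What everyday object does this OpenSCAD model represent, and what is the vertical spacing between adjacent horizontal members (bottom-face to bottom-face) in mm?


A ladder. The rung spacing is 252 mm.

Two tall 48×67 posts with 6 short bars between them — a ladder. Adjacent rungs sit at z = 273 and z = 525, so the spacing is 525 − 273 = 252 mm.


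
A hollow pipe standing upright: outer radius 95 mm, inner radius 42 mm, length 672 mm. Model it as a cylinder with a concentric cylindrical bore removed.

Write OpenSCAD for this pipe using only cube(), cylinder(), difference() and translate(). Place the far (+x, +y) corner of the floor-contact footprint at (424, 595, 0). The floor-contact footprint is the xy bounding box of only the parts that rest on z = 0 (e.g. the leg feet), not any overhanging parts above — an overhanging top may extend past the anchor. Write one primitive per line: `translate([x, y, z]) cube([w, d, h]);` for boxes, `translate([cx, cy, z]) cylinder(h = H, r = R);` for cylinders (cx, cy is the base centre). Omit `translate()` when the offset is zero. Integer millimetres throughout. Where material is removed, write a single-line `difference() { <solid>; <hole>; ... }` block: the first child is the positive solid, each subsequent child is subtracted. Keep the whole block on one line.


difference() { translate([329, 500, 0]) cylinder(h = 672, r = 95); translate([329, 500, 0]) cylinder(h = 672, r = 42); }


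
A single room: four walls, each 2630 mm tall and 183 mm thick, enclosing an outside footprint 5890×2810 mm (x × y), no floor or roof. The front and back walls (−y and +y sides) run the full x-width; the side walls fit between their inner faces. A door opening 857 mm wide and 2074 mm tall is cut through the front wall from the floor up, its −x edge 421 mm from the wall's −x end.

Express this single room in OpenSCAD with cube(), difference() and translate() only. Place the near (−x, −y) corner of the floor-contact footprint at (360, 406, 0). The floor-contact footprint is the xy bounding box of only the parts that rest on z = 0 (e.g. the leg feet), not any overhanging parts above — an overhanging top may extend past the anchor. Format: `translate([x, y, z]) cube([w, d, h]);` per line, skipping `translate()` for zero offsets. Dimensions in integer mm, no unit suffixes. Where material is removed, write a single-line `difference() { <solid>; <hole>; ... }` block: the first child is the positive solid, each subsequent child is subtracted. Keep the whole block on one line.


difference() { translate([360, 406, 0]) cube([5890, 183, 2630]); translate([781, 406, 0]) cube([857, 183, 2074]); }
translate([360, 3033, 0]) cube([5890, 183, 2630]);
translate([360, 589, 0]) cube([183, 2444, 2630]);
translate([6067, 589, 0]) cube([183, 2444, 2630]);


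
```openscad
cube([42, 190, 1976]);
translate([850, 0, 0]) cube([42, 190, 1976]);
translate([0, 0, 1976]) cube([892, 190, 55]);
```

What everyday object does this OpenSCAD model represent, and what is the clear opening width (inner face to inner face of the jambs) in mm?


A door frame. The clear opening width is 808 mm.

Two 1976 mm tall posts with a header on top — a door frame. The left jamb is 42 mm wide at x = 0; the right jamb starts at x = 850. The clear opening is 850 − 42 = 808 mm.


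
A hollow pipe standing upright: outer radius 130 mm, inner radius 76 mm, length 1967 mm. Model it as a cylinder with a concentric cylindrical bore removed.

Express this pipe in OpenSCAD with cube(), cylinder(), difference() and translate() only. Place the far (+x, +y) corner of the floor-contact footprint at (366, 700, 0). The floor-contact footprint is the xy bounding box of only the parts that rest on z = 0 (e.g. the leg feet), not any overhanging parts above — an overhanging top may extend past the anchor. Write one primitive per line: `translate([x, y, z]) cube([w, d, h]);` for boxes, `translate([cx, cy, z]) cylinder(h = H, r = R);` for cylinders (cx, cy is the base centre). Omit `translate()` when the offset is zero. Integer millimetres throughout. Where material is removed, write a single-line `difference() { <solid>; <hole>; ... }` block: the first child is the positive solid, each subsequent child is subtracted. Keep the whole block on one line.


difference() { translate([236, 570, 0]) cylinder(h = 1967, r = 130); translate([236, 570, 0]) cylinder(h = 1967, r = 76); }


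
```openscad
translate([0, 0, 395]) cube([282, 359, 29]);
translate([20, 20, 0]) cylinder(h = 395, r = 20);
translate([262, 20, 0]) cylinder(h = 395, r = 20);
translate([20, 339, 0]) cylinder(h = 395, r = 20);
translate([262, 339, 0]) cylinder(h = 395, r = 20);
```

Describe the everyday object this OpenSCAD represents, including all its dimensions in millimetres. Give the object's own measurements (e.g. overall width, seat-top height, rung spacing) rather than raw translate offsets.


A four-legged stool. The seat is a 282×359×29 mm slab whose top surface is at z = 424 mm; four round legs, each 40 mm in diameter, run from the floor (z = 0) to the underside of the seat, each leg's axis is inset half a diameter from the nearest pair of seat edges (so the leg's bounding box is flush with the corner).


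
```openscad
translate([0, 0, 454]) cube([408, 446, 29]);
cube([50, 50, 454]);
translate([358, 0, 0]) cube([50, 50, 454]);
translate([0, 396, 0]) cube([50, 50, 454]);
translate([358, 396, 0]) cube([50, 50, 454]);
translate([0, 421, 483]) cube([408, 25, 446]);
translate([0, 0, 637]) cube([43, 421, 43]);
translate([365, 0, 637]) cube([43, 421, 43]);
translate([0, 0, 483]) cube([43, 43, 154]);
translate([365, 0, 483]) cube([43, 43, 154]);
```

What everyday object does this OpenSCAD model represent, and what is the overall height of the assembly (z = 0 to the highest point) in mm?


A chair. The overall height is 929 mm.

A slab on four corner posts with a tall panel at the back — a chair. The seat slab sits at z = 454 with thickness 29, and the 446 mm backrest starts at the seat top, so the overall height is 454 + 29 + 446 = 929 mm.


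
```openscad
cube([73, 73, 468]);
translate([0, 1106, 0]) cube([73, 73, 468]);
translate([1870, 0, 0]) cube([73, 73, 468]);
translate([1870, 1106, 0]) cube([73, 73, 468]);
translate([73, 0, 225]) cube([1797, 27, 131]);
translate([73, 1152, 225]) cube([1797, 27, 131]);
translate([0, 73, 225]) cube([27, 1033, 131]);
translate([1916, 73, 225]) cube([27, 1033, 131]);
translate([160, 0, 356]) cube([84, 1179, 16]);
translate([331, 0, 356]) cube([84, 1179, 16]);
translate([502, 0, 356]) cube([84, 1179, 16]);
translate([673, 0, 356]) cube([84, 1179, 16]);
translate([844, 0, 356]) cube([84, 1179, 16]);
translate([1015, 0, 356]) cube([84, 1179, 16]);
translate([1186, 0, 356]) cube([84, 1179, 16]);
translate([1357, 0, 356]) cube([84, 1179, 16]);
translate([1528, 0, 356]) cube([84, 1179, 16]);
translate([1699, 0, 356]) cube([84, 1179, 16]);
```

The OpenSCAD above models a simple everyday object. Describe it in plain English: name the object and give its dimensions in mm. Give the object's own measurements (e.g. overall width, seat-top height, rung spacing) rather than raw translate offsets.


A bed frame 1943 mm long (x) by 1179 mm wide (y). Four 73×73 mm corner posts, 468 mm tall, at the corners of the footprint. Four rails of 27 mm thickness and 131 mm height run between adjacent posts with their undersides at z = 225 mm, their outer faces flush with the outside of the frame (the two x-running rails run between the posts' inner faces; the two y-running rails run between the posts' inner faces). 10 slats, each 84 mm wide (x) and 16 mm thick, lie across the top of the two x-running rails, running the full 1179 mm width of the frame in y; along x they sit between the end posts with a 87 mm gap after the −x posts and between neighbouring slats and before the +x posts.


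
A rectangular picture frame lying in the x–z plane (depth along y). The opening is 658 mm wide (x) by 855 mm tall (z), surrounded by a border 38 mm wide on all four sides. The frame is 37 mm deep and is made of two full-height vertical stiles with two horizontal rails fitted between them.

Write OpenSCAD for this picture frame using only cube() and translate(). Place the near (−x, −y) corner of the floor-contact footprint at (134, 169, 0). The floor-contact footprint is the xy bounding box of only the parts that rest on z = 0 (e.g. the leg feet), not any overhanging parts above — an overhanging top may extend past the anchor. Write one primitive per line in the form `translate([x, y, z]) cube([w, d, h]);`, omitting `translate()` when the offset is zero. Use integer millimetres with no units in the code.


translate([134, 169, 0]) cube([38, 37, 931]);
translate([830, 169, 0]) cube([38, 37, 931]);
translate([172, 169, 0]) cube([658, 37, 38]);
translate([172, 169, 893]) cube([658, 37, 38]);


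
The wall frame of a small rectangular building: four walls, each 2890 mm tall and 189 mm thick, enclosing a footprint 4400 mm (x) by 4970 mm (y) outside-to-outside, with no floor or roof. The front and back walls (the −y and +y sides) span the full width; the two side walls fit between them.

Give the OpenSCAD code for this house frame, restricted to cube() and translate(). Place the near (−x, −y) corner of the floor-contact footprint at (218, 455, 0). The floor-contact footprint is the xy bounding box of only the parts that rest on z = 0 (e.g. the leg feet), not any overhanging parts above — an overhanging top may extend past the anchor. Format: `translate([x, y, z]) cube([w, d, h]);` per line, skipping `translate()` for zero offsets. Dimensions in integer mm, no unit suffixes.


translate([218, 455, 0]) cube([4400, 189, 2890]);
translate([218, 5236, 0]) cube([4400, 189, 2890]);
translate([218, 644, 0]) cube([189, 4592, 2890]);
translate([4429, 644, 0]) cube([189, 4592, 2890]);
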